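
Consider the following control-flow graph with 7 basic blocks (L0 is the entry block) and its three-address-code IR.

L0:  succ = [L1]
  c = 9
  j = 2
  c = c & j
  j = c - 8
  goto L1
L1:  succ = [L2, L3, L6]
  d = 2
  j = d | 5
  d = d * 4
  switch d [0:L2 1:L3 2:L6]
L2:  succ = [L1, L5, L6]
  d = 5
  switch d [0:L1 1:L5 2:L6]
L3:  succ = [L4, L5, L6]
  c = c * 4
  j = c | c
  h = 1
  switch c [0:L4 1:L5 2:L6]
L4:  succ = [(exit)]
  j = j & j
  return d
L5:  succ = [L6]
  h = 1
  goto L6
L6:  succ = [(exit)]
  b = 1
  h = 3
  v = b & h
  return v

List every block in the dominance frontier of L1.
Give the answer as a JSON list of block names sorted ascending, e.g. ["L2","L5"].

Answer: ["L1"]

Analysis:
idom tree: L1←L0 L2←L1 L3←L1 L4←L3 L5←L1 L6←L1
Join-block Dom:
  L1: preds {L0,L2}: {L0} ∩ {L0,L1,L2} = {L0}; idom=L0
  L5: preds {L2,L3}: {L0,L1,L2} ∩ {L0,L1,L3} = {L0,L1}; idom=L1
  L6: preds {L1,L2,L3,L5}: {L0,L1} ∩ {L0,L1,L2} ∩ {L0,L1,L3} ∩ {L0,L1,L5} = {L0,L1}; idom=L1

Frontier:
  L1←L0: walk · to L0
  L1←L2: walk L2→L1 to L0
  L5←L2: walk L2 to L1
  L5←L3: walk L3 to L1
  L6←L1: walk · to L1
  L6←L2: walk L2 to L1
  L6←L3: walk L3 to L1
  L6←L5: walk L5 to L1
  DF(L0)=∅
  DF(L1)={L1}
  DF(L2)={L1,L5,L6}
  DF(L3)={L5,L6}
  DF(L4)=∅
  DF(L5)={L6}
  DF(L6)=∅

DF(L1) = ["L1"]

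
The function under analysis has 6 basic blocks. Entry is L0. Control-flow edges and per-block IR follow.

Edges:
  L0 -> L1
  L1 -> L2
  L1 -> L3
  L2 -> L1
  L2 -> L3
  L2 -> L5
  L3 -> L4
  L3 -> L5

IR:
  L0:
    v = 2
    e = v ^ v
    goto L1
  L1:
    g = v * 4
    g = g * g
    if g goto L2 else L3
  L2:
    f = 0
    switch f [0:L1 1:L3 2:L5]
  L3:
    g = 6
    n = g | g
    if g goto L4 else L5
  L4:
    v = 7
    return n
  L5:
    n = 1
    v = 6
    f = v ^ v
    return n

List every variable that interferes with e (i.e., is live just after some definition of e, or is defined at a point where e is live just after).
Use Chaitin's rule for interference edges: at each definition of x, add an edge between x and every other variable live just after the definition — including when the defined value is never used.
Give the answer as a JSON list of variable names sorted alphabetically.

Block summaries:
  L0: {e,v} / ∅
  L1: {g} / {v}
  L2: {f} / ∅
  L3: {g,n} / ∅
  L4: {v} / {n}
  L5: {f,n,v} / ∅

Live sets:
  live L0: ∅→{v}
  live L1: {v}→{v}
  live L2: {v}→{v}
  live L3: ∅→{n}
  live L4: {n}→∅
  live L5: ∅→∅

Interfere edges:
  e↔{v}
  f↔{n,v}
  g↔{n,v}
  n↔{f,g,v}
  v↔{e,f,g,n}

N(e) = ["v"]

Answer: ["v"]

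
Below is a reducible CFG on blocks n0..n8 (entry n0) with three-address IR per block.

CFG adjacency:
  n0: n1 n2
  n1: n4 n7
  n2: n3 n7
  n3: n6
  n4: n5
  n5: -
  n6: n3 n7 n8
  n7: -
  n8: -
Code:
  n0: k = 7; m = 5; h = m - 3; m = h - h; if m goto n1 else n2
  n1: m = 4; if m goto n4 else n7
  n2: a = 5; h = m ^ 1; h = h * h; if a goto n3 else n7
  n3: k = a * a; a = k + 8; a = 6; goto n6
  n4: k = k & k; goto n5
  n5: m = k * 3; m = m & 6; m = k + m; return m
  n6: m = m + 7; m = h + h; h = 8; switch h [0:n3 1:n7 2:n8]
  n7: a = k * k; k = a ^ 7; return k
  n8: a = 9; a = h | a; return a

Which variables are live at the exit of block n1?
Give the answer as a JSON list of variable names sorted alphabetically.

Answer: ["k"]

Derivation:
def/use:
  n0: def={h,k,m} ue=∅
  n1: def={m} ue=∅
  n2: def={a,h} ue={m}
  n3: def={a,k} ue={a}
  n4: def={k} ue={k}
  n5: def={m} ue={k}
  n6: def={h,m} ue={h,m}
  n7: def={a,k} ue={k}
  n8: def={a} ue={h}

Backward fixpoint:
  n0 li=∅ lo={k,m}
  n1 li={k} lo={k}
  n2 li={k,m} lo={a,h,k,m}
  n3 li={a,h,m} lo={a,h,k,m}
  n4 li={k} lo={k}
  n5 li={k} lo=∅
  n6 li={a,h,k,m} lo={a,h,k,m}
  n7 li={k} lo=∅
  n8 li={h} lo=∅

live-out(n1) = ["k"]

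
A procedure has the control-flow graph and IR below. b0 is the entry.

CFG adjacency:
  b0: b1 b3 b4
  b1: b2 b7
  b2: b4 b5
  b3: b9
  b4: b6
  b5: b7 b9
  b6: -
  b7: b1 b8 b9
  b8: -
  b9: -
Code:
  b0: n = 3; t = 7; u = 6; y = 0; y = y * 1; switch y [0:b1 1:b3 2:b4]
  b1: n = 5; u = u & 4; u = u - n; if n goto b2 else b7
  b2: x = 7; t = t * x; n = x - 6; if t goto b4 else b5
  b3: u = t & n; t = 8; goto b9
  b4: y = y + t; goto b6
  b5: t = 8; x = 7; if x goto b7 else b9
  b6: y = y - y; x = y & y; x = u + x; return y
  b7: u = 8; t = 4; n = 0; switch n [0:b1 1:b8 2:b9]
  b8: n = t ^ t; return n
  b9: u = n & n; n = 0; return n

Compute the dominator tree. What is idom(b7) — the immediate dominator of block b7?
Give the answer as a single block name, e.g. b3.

Answer: b1

Working:
idom tree: b1←b0 b2←b1 b3←b0 b4←b0 b5←b2 b6←b4 b7←b1 b8←b7 b9←b0
Join-block Dom:
  b1: preds {b0,b7}: {b0} ∩ {b0,b1,b7} = {b0}; idom=b0
  b4: preds {b0,b2}: {b0} ∩ {b0,b1,b2} = {b0}; idom=b0
  b7: preds {b1,b5}: {b0,b1} ∩ {b0,b1,b2,b5} = {b0,b1}; idom=b1
  b9: preds {b3,b5,b7}: {b0,b3} ∩ {b0,b1,b2,b5} ∩ {b0,b1,b7} = {b0}; idom=b0

idom(b7) = b1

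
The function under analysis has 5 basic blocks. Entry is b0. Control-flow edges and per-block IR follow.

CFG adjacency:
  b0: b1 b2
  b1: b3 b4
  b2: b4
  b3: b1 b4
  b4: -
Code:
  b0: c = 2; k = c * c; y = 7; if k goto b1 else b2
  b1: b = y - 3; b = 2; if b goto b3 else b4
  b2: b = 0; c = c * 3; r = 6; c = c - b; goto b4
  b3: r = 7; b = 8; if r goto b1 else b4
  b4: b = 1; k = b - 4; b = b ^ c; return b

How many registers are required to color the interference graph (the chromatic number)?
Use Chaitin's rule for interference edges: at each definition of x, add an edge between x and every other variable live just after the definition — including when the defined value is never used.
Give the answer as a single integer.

Answer: 4

Derivation:
Block summaries:
  b0: def={c,k,y} ue=∅
  b1: def={b} ue={y}
  b2: def={b,c,r} ue={c}
  b3: def={b,r} ue=∅
  b4: def={b,k} ue={c}

Live sets:
  live b0: ∅→{c,y}
  live b1: {c,y}→{c,y}
  live b2: {c}→{c}
  live b3: {c,y}→{c,y}
  live b4: {c}→∅

Conflict graph:
  b: {c,k,r,y}
  c: {b,k,r,y}
  k: {b,c,y}
  r: {b,c,y}
  y: {b,c,k,r}

Colouring:
  lower bound: {b,c,k,y} mutually conflict ⇒ χ ≥ 4
  assign b→c0 c→c1 k→c3 r→c3 y→c2 — no edge inside a register ⇒ χ ≤ 4
  χ = 4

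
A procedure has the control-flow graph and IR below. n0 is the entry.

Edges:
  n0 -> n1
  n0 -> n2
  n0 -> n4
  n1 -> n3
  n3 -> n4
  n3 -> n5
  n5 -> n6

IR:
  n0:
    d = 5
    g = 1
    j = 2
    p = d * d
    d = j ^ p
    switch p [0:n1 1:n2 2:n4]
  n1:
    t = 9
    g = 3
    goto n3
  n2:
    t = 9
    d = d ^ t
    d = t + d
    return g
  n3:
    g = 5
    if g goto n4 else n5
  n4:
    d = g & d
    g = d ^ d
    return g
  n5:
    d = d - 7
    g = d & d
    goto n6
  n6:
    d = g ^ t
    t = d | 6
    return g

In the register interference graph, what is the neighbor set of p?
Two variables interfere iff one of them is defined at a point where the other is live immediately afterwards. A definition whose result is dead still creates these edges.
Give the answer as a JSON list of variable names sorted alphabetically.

Answer: ["d", "g", "j"]

Working:
Block summaries:
  n0: def={d,g,j,p} ue=∅
  n1: def={g,t} ue=∅
  n2: def={d,t} ue={d,g}
  n3: def={g} ue=∅
  n4: def={d,g} ue={d,g}
  n5: def={d,g} ue={d}
  n6: def={d,t} ue={g,t}

Liveness:
  n0 li=∅ lo={d,g}
  n1 li={d} lo={d,t}
  n2 li={d,g} lo=∅
  n3 li={d,t} lo={d,g,t}
  n4 li={d,g} lo=∅
  n5 li={d,t} lo={g,t}
  n6 li={g,t} lo=∅

Interfere edges:
  d — {g,j,p,t}
  g — {d,j,p,t}
  j — {d,g,p}
  p — {d,g,j}
  t — {d,g}

N(p) = ["d", "g", "j"]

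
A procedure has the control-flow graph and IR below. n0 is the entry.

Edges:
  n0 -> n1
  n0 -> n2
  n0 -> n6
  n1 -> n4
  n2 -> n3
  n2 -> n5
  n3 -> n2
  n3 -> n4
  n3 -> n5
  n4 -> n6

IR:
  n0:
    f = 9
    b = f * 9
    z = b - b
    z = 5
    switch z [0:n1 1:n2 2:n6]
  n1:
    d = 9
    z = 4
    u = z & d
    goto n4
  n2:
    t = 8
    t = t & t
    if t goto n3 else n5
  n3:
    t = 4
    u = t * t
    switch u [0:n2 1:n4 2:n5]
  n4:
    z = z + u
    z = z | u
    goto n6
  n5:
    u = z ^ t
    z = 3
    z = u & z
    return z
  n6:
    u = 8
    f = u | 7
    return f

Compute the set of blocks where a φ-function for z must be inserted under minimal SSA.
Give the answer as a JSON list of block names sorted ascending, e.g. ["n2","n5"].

idom tree: n1←n0 n2←n0 n3←n2 n4←n0 n5←n2 n6←n0
Dom∩ at merges:
  n2: preds {n0,n3}: {n0} ∩ {n0,n2,n3} = {n0}; idom=n0
  n4: preds {n1,n3}: {n0,n1} ∩ {n0,n2,n3} = {n0}; idom=n0
  n5: preds {n2,n3}: {n0,n2} ∩ {n0,n2,n3} = {n0,n2}; idom=n2
  n6: preds {n0,n4}: {n0} ∩ {n0,n4} = {n0}; idom=n0

DF walk-up:
  join n2 pred n0: · stop@n0
  join n2 pred n3: n3→n2 stop@n0
  join n4 pred n1: n1 stop@n0
  join n4 pred n3: n3→n2 stop@n0
  join n5 pred n2: · stop@n2
  join n5 pred n3: n3 stop@n2
  join n6 pred n0: · stop@n0
  join n6 pred n4: n4 stop@n0
  n0 → ∅
  n1 → {n4}
  n2 → {n2,n4}
  n3 → {n2,n4,n5}
  n4 → {n6}
  n5 → ∅
  n6 → ∅

φ for z: defs {n0,n1,n4,n5}
  DF⁺ = {n4,n6}

Answer: ["n4", "n6"]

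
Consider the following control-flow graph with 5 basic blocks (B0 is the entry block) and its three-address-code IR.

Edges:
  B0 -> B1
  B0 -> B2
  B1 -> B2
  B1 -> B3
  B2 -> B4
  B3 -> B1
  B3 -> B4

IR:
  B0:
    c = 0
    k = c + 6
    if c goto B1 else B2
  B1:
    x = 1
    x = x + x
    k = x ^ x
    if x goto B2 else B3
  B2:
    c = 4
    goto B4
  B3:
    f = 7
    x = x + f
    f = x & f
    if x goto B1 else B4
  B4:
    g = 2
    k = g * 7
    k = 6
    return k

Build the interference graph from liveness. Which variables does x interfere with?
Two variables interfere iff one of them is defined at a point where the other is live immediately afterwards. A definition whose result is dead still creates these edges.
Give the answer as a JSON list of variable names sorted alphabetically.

Per-block:
  B0 def {c,k} use ∅
  B1 def {k,x} use ∅
  B2 def {c} use ∅
  B3 def {f,x} use {x}
  B4 def {g,k} use ∅

Backward fixpoint:
  live B0: ∅→∅
  live B1: ∅→{x}
  live B2: ∅→∅
  live B3: {x}→∅
  live B4: ∅→∅

Conflict graph:
  c — {k}
  f — {x}
  g — ∅
  k — {c,x}
  x — {f,k}

N(x) = ["f", "k"]

Answer: ["f", "k"]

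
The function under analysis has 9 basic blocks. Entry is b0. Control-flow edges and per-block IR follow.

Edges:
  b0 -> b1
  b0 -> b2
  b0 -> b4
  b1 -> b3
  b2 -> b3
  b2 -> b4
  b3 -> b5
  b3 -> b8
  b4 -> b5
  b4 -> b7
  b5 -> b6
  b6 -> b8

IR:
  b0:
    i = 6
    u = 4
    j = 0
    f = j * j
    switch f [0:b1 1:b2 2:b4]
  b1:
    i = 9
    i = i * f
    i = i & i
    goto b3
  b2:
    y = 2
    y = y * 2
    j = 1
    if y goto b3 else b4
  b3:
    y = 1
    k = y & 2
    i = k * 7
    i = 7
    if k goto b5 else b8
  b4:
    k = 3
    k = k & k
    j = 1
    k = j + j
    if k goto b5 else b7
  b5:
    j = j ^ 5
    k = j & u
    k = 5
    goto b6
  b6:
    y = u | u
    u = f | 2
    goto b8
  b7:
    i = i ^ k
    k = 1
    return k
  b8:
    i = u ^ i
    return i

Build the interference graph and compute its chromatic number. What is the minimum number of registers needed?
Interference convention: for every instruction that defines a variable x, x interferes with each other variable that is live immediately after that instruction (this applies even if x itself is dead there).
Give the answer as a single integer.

def/use:
  b0 def {f,i,j,u} use ∅
  b1 def {i} use {f}
  b2 def {j,y} use ∅
  b3 def {i,k,y} use ∅
  b4 def {j,k} use ∅
  b5 def {j,k} use {j,u}
  b6 def {u,y} use {f,u}
  b7 def {i,k} use {i,k}
  b8 def {i} use {i,u}

Backward fixpoint:
  live b0: ∅→{f,i,j,u}
  live b1: {f,j,u}→{f,j,u}
  live b2: {f,i,u}→{f,i,j,u}
  live b3: {f,j,u}→{f,i,j,u}
  live b4: {f,i,u}→{f,i,j,k,u}
  live b5: {f,i,j,u}→{f,i,u}
  live b6: {f,i,u}→{i,u}
  live b7: {i,k}→∅
  live b8: {i,u}→∅

Interfere edges:
  f↔{i,j,k,u,y}
  i↔{f,j,k,u,y}
  j↔{f,i,k,u,y}
  k↔{f,i,j,u}
  u↔{f,i,j,k,y}
  y↔{f,i,j,u}

Chromatic number:
  {f,i,j,k,u} pairwise interfere (5-clique) ⇒ χ ≥ 5
  5-colouring: r0={f}  r1={i}  r2={j}  r3={u}  r4={k,y}
  χ = 5

Answer: 5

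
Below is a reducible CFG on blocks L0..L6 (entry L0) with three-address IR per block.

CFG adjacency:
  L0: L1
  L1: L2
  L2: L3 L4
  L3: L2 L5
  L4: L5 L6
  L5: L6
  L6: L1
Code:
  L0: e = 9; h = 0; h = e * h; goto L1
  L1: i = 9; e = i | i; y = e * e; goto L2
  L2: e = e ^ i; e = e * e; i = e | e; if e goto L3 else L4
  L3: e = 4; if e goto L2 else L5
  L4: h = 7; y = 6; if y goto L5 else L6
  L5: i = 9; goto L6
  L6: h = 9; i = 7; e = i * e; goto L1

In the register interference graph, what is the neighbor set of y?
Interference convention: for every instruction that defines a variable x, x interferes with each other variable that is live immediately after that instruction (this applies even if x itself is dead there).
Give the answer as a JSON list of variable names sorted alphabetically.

def/use:
  L0: {e,h} / ∅
  L1: {e,i,y} / ∅
  L2: {e,i} / {e,i}
  L3: {e} / ∅
  L4: {h,y} / ∅
  L5: {i} / ∅
  L6: {e,h,i} / {e}

Backward fixpoint:
  L0 li=∅ lo=∅
  L1 li=∅ lo={e,i}
  L2 li={e,i} lo={e,i}
  L3 li={i} lo={e,i}
  L4 li={e} lo={e}
  L5 li={e} lo={e}
  L6 li={e} lo=∅

Interfere edges:
  e — {h,i,y}
  h — {e}
  i — {e,y}
  y — {e,i}

N(y) = ["e", "i"]

Answer: ["e", "i"]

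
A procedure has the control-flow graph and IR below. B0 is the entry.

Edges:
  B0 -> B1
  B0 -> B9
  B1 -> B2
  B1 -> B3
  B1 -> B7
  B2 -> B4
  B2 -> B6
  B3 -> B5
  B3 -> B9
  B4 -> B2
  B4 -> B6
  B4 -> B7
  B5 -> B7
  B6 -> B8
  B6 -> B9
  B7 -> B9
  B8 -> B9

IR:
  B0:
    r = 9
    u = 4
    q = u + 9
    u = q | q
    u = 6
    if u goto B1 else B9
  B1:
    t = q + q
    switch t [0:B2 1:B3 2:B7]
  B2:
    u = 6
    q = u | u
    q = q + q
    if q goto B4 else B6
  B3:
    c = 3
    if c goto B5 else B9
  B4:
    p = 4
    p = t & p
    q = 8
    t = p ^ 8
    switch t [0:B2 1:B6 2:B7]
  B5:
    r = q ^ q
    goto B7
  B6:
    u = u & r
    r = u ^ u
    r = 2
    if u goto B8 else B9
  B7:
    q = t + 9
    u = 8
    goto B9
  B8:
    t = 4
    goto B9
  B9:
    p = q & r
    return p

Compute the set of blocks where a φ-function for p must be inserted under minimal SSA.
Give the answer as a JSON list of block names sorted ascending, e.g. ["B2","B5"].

idom tree: B1←B0 B2←B1 B3←B1 B4←B2 B5←B3 B6←B2 B7←B1 B8←B6 B9←B0
Dom∩ at merges:
  B2: preds {B1,B4}: {B0,B1} ∩ {B0,B1,B2,B4} = {B0,B1}; idom=B1
  B6: preds {B2,B4}: {B0,B1,B2} ∩ {B0,B1,B2,B4} = {B0,B1,B2}; idom=B2
  B7: preds {B1,B4,B5}: {B0,B1} ∩ {B0,B1,B2,B4} ∩ {B0,B1,B3,B5} = {B0,B1}; idom=B1
  B9: preds {B0,B3,B6,B7,B8}: {B0} ∩ {B0,B1,B3} ∩ {B0,B1,B2,B6} ∩ {B0,B1,B7} ∩ {B0,B1,B2,B6,B8} = {B0}; idom=B0

Frontier:
  B2←B1: walk · to B1
  B2←B4: walk B4→B2 to B1
  B6←B2: walk · to B2
  B6←B4: walk B4 to B2
  B7←B1: walk · to B1
  B7←B4: walk B4→B2 to B1
  B7←B5: walk B5→B3 to B1
  B9←B0: walk · to B0
  B9←B3: walk B3→B1 to B0
  B9←B6: walk B6→B2→B1 to B0
  B9←B7: walk B7→B1 to B0
  B9←B8: walk B8→B6→B2→B1 to B0
  DF(B0)=∅
  DF(B1)={B9}
  DF(B2)={B2,B7,B9}
  DF(B3)={B7,B9}
  DF(B4)={B2,B6,B7}
  DF(B5)={B7}
  DF(B6)={B9}
  DF(B7)={B9}
  DF(B8)={B9}
  DF(B9)=∅

φ for p: defs {B4,B9}
  DF⁺ = {B2,B6,B7,B9}

Answer: ["B2", "B6", "B7", "B9"]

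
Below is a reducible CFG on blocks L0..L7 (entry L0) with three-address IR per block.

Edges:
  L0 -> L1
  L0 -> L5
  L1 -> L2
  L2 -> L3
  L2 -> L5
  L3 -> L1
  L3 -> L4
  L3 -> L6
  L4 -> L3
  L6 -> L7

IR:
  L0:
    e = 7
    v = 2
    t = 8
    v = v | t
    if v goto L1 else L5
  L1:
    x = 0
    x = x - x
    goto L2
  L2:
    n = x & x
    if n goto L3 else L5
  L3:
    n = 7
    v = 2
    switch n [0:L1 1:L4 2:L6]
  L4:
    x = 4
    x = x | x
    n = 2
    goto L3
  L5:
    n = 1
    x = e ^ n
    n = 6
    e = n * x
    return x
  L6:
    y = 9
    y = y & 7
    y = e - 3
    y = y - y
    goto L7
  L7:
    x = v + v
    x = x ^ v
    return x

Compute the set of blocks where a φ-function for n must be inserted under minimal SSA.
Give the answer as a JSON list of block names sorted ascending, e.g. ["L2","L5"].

idom tree: L1←L0 L2←L1 L3←L2 L4←L3 L5←L0 L6←L3 L7←L6
Dom∩ at merges:
  L1: preds {L0,L3}: {L0} ∩ {L0,L1,L2,L3} = {L0}; idom=L0
  L3: preds {L2,L4}: {L0,L1,L2} ∩ {L0,L1,L2,L3,L4} = {L0,L1,L2}; idom=L2
  L5: preds {L0,L2}: {L0} ∩ {L0,L1,L2} = {L0}; idom=L0

DF walk-up:
  L1←L0: walk · to L0
  L1←L3: walk L3→L2→L1 to L0
  L3←L2: walk · to L2
  L3←L4: walk L4→L3 to L2
  L5←L0: walk · to L0
  L5←L2: walk L2→L1 to L0
  L0 → ∅
  L1 → {L1,L5}
  L2 → {L1,L5}
  L3 → {L1,L3}
  L4 → {L3}
  L5 → ∅
  L6 → ∅
  L7 → ∅

φ for n: defs {L2,L3,L4,L5}
  DF⁺ = {L1,L3,L5}

Answer: ["L1", "L3", "L5"]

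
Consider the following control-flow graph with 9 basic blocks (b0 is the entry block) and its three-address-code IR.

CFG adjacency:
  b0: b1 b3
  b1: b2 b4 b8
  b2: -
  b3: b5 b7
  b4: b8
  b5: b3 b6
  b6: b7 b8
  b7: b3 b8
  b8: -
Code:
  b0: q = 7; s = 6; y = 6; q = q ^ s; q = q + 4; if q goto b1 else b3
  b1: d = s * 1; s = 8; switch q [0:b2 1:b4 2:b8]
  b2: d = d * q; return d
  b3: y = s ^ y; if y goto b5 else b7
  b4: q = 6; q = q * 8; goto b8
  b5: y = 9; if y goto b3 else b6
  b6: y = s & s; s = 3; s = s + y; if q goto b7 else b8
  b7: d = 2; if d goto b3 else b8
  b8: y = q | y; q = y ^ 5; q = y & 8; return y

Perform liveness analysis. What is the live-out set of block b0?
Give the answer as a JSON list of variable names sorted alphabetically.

Answer: ["q", "s", "y"]

Derivation:
Per-block:
  b0: {q,s,y} / ∅
  b1: {d,s} / {q,s}
  b2: {d} / {d,q}
  b3: {y} / {s,y}
  b4: {q} / ∅
  b5: {y} / ∅
  b6: {s,y} / {q,s}
  b7: {d} / ∅
  b8: {q,y} / {q,y}

Backward fixpoint:
  b0 li=∅ lo={q,s,y}
  b1 li={q,s,y} lo={d,q,y}
  b2 li={d,q} lo=∅
  b3 li={q,s,y} lo={q,s,y}
  b4 li={y} lo={q,y}
  b5 li={q,s} lo={q,s,y}
  b6 li={q,s} lo={q,s,y}
  b7 li={q,s,y} lo={q,s,y}
  b8 li={q,y} lo=∅

live-out(b0) = ["q", "s", "y"]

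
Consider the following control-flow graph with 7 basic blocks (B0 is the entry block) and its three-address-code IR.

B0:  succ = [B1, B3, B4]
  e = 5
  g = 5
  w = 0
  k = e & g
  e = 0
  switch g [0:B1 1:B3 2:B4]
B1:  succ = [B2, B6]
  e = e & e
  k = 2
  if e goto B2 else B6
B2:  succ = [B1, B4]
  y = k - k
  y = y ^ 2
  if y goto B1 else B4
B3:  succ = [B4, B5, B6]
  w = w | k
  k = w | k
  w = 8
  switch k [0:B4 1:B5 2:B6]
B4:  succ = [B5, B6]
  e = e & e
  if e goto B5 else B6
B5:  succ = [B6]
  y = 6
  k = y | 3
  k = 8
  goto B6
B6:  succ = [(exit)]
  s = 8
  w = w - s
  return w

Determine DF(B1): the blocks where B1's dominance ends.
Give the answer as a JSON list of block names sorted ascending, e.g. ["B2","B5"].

idom tree: B1←B0 B2←B1 B3←B0 B4←B0 B5←B0 B6←B0
Dom at joins:
  B1: preds {B0,B2}: {B0} ∩ {B0,B1,B2} = {B0}; idom=B0
  B4: preds {B0,B2,B3}: {B0} ∩ {B0,B1,B2} ∩ {B0,B3} = {B0}; idom=B0
  B5: preds {B3,B4}: {B0,B3} ∩ {B0,B4} = {B0}; idom=B0
  B6: preds {B1,B3,B4,B5}: {B0,B1} ∩ {B0,B3} ∩ {B0,B4} ∩ {B0,B5} = {B0}; idom=B0

Frontier:
  join B1 pred B0: · stop@B0
  join B1 pred B2: B2→B1 stop@B0
  join B4 pred B0: · stop@B0
  join B4 pred B2: B2→B1 stop@B0
  join B4 pred B3: B3 stop@B0
  join B5 pred B3: B3 stop@B0
  join B5 pred B4: B4 stop@B0
  join B6 pred B1: B1 stop@B0
  join B6 pred B3: B3 stop@B0
  join B6 pred B4: B4 stop@B0
  join B6 pred B5: B5 stop@B0
  DF(B0)=∅
  DF(B1)={B1,B4,B6}
  DF(B2)={B1,B4}
  DF(B3)={B4,B5,B6}
  DF(B4)={B5,B6}
  DF(B5)={B6}
  DF(B6)=∅

DF(B1) = ["B1", "B4", "B6"]

Answer: ["B1", "B4", "B6"]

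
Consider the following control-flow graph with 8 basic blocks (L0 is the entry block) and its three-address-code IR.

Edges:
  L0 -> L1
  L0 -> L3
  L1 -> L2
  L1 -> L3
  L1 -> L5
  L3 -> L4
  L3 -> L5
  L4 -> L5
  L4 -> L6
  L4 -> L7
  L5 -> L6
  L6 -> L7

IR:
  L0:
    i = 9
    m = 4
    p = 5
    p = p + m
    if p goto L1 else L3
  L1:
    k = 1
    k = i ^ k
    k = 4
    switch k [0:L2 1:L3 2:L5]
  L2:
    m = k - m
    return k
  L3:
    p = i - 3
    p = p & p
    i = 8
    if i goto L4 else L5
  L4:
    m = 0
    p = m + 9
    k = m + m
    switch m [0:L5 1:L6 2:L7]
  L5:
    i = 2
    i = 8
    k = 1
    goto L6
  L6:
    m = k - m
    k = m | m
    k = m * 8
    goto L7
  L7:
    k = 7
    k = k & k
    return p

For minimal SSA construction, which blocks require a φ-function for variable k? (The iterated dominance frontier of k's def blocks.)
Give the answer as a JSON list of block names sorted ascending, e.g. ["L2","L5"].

Answer: ["L3", "L5", "L6", "L7"]

Analysis:
idom tree: L1←L0 L2←L1 L3←L0 L4←L3 L5←L0 L6←L0 L7←L0
Join-block Dom:
  L3: preds {L0,L1}: {L0} ∩ {L0,L1} = {L0}; idom=L0
  L5: preds {L1,L3,L4}: {L0,L1} ∩ {L0,L3} ∩ {L0,L3,L4} = {L0}; idom=L0
  L6: preds {L4,L5}: {L0,L3,L4} ∩ {L0,L5} = {L0}; idom=L0
  L7: preds {L4,L6}: {L0,L3,L4} ∩ {L0,L6} = {L0}; idom=L0

Frontier:
  L3←L0: walk · to L0
  L3←L1: walk L1 to L0
  L5←L1: walk L1 to L0
  L5←L3: walk L3 to L0
  L5←L4: walk L4→L3 to L0
  L6←L4: walk L4→L3 to L0
  L6←L5: walk L5 to L0
  L7←L4: walk L4→L3 to L0
  L7←L6: walk L6 to L0
  DF(L0)=∅
  DF(L1)={L3,L5}
  DF(L2)=∅
  DF(L3)={L5,L6,L7}
  DF(L4)={L5,L6,L7}
  DF(L5)={L6}
  DF(L6)={L7}
  DF(L7)=∅

φ for k: defs {L1,L4,L5,L6,L7}
  DF⁺ = {L3,L5,L6,L7}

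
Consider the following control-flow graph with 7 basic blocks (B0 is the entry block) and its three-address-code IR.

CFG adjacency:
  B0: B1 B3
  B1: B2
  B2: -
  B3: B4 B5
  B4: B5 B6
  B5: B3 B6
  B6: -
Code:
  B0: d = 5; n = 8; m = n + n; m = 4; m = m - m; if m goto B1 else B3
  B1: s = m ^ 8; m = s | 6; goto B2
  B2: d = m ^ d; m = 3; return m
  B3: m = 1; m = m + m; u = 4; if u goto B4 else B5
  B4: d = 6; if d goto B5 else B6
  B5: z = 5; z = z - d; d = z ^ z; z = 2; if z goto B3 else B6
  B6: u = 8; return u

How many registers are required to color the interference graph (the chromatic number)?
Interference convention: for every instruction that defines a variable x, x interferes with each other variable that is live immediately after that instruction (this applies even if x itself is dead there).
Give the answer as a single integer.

Answer: 2

Working:
Per-block:
  B0 def {d,m,n} use ∅
  B1 def {m,s} use {m}
  B2 def {d,m} use {d,m}
  B3 def {m,u} use ∅
  B4 def {d} use ∅
  B5 def {d,z} use {d}
  B6 def {u} use ∅

Live sets:
  B0 li=∅ lo={d,m}
  B1 li={d,m} lo={d,m}
  B2 li={d,m} lo=∅
  B3 li={d} lo={d}
  B4 li=∅ lo={d}
  B5 li={d} lo={d}
  B6 li=∅ lo=∅

Interfere edges:
  d↔{m,n,s,u,z}
  m↔{d}
  n↔{d}
  s↔{d}
  u↔{d}
  z↔{d}

Colouring:
  clique {d,m} ⇒ need ≥ 2
  assign d→c0 m→c1 n→c1 s→c1 u→c1 z→c1 — no edge inside a register ⇒ χ ≤ 2
  χ = 2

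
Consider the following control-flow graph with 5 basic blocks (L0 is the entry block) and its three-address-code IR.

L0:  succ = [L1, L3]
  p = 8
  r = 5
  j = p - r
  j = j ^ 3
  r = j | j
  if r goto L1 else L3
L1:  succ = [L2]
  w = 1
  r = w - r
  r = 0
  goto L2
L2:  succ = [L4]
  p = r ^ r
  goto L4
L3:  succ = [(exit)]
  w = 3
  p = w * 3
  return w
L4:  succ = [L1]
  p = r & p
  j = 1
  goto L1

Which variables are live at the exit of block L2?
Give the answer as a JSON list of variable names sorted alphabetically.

Answer: ["p", "r"]

Derivation:
def/use:
  L0: {j,p,r} / ∅
  L1: {r,w} / {r}
  L2: {p} / {r}
  L3: {p,w} / ∅
  L4: {j,p} / {p,r}

Liveness:
  L0: in=∅ out={r}
  L1: in={r} out={r}
  L2: in={r} out={p,r}
  L3: in=∅ out=∅
  L4: in={p,r} out={r}

live-out(L2) = ["p", "r"]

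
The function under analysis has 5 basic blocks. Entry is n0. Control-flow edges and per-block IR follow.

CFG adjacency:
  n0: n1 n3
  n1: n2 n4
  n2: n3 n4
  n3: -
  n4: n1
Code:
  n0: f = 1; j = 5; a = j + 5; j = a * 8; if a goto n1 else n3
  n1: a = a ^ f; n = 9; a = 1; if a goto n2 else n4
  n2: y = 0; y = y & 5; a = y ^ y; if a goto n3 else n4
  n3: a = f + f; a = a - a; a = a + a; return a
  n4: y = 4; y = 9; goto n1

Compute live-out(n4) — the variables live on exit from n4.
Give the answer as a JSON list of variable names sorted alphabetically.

Per-block:
  n0 def {a,f,j} use ∅
  n1 def {a,n} use {a,f}
  n2 def {a,y} use ∅
  n3 def {a} use {f}
  n4 def {y} use ∅

Live sets:
  live n0: ∅→{a,f}
  live n1: {a,f}→{a,f}
  live n2: {f}→{a,f}
  live n3: {f}→∅
  live n4: {a,f}→{a,f}

live-out(n4) = ["a", "f"]

Answer: ["a", "f"]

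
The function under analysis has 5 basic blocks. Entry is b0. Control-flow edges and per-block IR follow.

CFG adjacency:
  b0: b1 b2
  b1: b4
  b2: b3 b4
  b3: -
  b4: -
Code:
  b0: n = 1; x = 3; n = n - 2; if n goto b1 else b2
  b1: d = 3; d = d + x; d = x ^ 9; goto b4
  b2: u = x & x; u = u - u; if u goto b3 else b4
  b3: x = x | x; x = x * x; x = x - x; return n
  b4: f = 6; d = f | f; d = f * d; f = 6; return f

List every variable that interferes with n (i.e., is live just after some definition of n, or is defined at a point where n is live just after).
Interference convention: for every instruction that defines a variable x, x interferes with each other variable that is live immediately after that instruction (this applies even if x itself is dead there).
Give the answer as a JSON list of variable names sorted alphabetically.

Answer: ["u", "x"]

Analysis:
Per-block:
  b0: def={n,x} ue=∅
  b1: def={d} ue={x}
  b2: def={u} ue={x}
  b3: def={x} ue={n,x}
  b4: def={d,f} ue=∅

Backward fixpoint:
  b0: in=∅ out={n,x}
  b1: in={x} out=∅
  b2: in={n,x} out={n,x}
  b3: in={n,x} out=∅
  b4: in=∅ out=∅

Interfere edges:
  d — {f,x}
  f — {d}
  n — {u,x}
  u — {n,x}
  x — {d,n,u}

N(n) = ["u", "x"]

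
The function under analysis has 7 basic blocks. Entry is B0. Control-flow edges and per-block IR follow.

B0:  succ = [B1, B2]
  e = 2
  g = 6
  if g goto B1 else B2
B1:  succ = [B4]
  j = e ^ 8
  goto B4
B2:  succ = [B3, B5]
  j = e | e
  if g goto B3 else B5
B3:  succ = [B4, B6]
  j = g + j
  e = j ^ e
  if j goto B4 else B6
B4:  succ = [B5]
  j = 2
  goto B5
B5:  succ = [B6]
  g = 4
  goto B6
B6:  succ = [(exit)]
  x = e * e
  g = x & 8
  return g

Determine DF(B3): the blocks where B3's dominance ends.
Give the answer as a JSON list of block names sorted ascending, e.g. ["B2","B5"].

Answer: ["B4", "B6"]

Derivation:
idom tree: B1←B0 B2←B0 B3←B2 B4←B0 B5←B0 B6←B0
Dom at joins:
  B4: preds {B1,B3}: {B0,B1} ∩ {B0,B2,B3} = {B0}; idom=B0
  B5: preds {B2,B4}: {B0,B2} ∩ {B0,B4} = {B0}; idom=B0
  B6: preds {B3,B5}: {B0,B2,B3} ∩ {B0,B5} = {B0}; idom=B0

DF walk-up:
  join B4 pred B1: B1 stop@B0
  join B4 pred B3: B3→B2 stop@B0
  join B5 pred B2: B2 stop@B0
  join B5 pred B4: B4 stop@B0
  join B6 pred B3: B3→B2 stop@B0
  join B6 pred B5: B5 stop@B0
  B0: DF=∅
  B1: DF={B4}
  B2: DF={B4,B5,B6}
  B3: DF={B4,B6}
  B4: DF={B5}
  B5: DF={B6}
  B6: DF=∅

DF(B3) = ["B4", "B6"]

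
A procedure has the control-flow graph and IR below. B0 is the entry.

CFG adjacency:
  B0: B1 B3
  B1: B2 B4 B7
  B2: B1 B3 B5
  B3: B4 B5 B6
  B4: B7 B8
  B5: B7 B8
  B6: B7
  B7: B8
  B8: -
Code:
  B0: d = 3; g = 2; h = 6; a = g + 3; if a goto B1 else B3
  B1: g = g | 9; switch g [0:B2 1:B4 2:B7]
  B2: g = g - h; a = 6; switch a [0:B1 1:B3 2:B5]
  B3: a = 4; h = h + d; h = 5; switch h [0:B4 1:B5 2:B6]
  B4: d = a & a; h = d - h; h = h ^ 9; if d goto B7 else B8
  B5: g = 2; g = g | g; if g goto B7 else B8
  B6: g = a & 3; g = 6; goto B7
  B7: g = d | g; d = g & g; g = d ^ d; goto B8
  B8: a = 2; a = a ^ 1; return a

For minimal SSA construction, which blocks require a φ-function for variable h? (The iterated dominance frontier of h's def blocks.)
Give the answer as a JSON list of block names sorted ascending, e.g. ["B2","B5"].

idom tree: B1←B0 B2←B1 B3←B0 B4←B0 B5←B0 B6←B3 B7←B0 B8←B0
Dom at joins:
  B1: preds {B0,B2}: {B0} ∩ {B0,B1,B2} = {B0}; idom=B0
  B3: preds {B0,B2}: {B0} ∩ {B0,B1,B2} = {B0}; idom=B0
  B4: preds {B1,B3}: {B0,B1} ∩ {B0,B3} = {B0}; idom=B0
  B5: preds {B2,B3}: {B0,B1,B2} ∩ {B0,B3} = {B0}; idom=B0
  B7: preds {B1,B4,B5,B6}: {B0,B1} ∩ {B0,B4} ∩ {B0,B5} ∩ {B0,B3,B6} = {B0}; idom=B0
  B8: preds {B4,B5,B7}: {B0,B4} ∩ {B0,B5} ∩ {B0,B7} = {B0}; idom=B0

DF derivation:
  join B1 pred B0: · stop@B0
  join B1 pred B2: B2→B1 stop@B0
  join B3 pred B0: · stop@B0
  join B3 pred B2: B2→B1 stop@B0
  join B4 pred B1: B1 stop@B0
  join B4 pred B3: B3 stop@B0
  join B5 pred B2: B2→B1 stop@B0
  join B5 pred B3: B3 stop@B0
  join B7 pred B1: B1 stop@B0
  join B7 pred B4: B4 stop@B0
  join B7 pred B5: B5 stop@B0
  join B7 pred B6: B6→B3 stop@B0
  join B8 pred B4: B4 stop@B0
  join B8 pred B5: B5 stop@B0
  join B8 pred B7: B7 stop@B0
  DF(B0)=∅
  DF(B1)={B1,B3,B4,B5,B7}
  DF(B2)={B1,B3,B5}
  DF(B3)={B4,B5,B7}
  DF(B4)={B7,B8}
  DF(B5)={B7,B8}
  DF(B6)={B7}
  DF(B7)={B8}
  DF(B8)=∅

φ for h: defs {B0,B3,B4}
  DF⁺ = {B4,B5,B7,B8}

Answer: ["B4", "B5", "B7", "B8"]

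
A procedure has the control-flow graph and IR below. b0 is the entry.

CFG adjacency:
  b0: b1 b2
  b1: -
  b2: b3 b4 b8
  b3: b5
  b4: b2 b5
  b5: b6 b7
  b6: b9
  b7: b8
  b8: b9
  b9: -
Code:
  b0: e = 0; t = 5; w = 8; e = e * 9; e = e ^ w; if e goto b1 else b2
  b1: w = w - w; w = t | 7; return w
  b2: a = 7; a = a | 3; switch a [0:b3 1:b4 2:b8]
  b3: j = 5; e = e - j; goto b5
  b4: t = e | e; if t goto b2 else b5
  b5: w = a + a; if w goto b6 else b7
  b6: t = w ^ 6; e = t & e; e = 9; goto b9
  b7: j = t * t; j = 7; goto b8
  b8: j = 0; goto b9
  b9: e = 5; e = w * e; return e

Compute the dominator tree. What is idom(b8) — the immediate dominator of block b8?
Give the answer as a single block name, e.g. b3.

idom tree: b1←b0 b2←b0 b3←b2 b4←b2 b5←b2 b6←b5 b7←b5 b8←b2 b9←b2
Join-block Dom:
  b2: preds {b0,b4}: {b0} ∩ {b0,b2,b4} = {b0}; idom=b0
  b5: preds {b3,b4}: {b0,b2,b3} ∩ {b0,b2,b4} = {b0,b2}; idom=b2
  b8: preds {b2,b7}: {b0,b2} ∩ {b0,b2,b5,b7} = {b0,b2}; idom=b2
  b9: preds {b6,b8}: {b0,b2,b5,b6} ∩ {b0,b2,b8} = {b0,b2}; idom=b2

idom(b8) = b2

Answer: b2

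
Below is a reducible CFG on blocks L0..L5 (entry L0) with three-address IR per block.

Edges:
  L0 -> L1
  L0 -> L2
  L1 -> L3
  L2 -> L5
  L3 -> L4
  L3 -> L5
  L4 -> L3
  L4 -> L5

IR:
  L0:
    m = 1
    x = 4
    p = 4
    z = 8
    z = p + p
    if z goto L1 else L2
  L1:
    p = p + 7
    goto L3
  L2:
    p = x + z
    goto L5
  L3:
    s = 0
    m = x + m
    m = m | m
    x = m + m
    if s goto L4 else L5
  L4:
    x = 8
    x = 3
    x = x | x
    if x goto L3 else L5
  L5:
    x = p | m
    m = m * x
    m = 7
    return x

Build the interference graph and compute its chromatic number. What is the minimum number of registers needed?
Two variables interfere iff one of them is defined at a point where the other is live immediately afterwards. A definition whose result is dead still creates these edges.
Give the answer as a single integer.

Per-block:
  L0: {m,p,x,z} / ∅
  L1: {p} / {p}
  L2: {p} / {x,z}
  L3: {m,s,x} / {m,x}
  L4: {x} / ∅
  L5: {m,x} / {m,p}

Backward fixpoint:
  live L0: ∅→{m,p,x,z}
  live L1: {m,p,x}→{m,p,x}
  live L2: {m,x,z}→{m,p}
  live L3: {m,p,x}→{m,p}
  live L4: {m,p}→{m,p,x}
  live L5: {m,p}→∅

Interfere edges:
  m↔{p,s,x,z}
  p↔{m,s,x,z}
  s↔{m,p,x}
  x↔{m,p,s,z}
  z↔{m,p,x}

Chromatic number:
  {m,p,s,x} pairwise interfere (4-clique) ⇒ χ ≥ 4
  assign m→R0 p→R1 s→R3 x→R2 z→R3 — no edge inside a register ⇒ χ ≤ 4
  χ = 4

Answer: 4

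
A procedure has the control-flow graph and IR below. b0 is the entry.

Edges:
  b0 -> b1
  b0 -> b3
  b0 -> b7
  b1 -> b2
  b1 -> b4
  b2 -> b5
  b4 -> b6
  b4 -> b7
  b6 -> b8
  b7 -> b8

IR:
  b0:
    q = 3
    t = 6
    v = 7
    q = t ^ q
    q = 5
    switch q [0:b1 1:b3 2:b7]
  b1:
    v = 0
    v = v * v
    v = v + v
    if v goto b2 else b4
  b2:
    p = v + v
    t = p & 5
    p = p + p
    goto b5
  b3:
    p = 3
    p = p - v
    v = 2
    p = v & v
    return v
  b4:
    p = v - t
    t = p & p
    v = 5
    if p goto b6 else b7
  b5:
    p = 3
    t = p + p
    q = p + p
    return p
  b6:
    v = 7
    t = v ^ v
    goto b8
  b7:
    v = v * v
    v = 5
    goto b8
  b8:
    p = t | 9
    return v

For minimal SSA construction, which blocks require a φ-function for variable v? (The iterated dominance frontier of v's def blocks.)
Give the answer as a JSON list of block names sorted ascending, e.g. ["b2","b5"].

Answer: ["b7", "b8"]

Working:
idom tree: b1←b0 b2←b1 b3←b0 b4←b1 b5←b2 b6←b4 b7←b0 b8←b0
Join-block Dom:
  b7: preds {b0,b4}: {b0} ∩ {b0,b1,b4} = {b0}; idom=b0
  b8: preds {b6,b7}: {b0,b1,b4,b6} ∩ {b0,b7} = {b0}; idom=b0

DF walk-up:
  b7←b0: walk · to b0
  b7←b4: walk b4→b1 to b0
  b8←b6: walk b6→b4→b1 to b0
  b8←b7: walk b7 to b0
  DF(b0)=∅
  DF(b1)={b7,b8}
  DF(b2)=∅
  DF(b3)=∅
  DF(b4)={b7,b8}
  DF(b5)=∅
  DF(b6)={b8}
  DF(b7)={b8}
  DF(b8)=∅

φ for v: defs {b0,b1,b3,b4,b6,b7}
  DF⁺ = {b7,b8}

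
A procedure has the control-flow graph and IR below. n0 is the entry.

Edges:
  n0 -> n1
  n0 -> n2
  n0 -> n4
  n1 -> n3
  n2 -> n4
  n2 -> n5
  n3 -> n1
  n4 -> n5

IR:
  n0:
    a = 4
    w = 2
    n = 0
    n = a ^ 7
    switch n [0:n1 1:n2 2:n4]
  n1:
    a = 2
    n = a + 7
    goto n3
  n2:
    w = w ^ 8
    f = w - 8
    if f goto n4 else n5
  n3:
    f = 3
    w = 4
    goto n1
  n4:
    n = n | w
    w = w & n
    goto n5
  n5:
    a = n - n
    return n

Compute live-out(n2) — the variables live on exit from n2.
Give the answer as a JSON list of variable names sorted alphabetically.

Answer: ["n", "w"]

Analysis:
def/use:
  n0: def={a,n,w} ue=∅
  n1: def={a,n} ue=∅
  n2: def={f,w} ue={w}
  n3: def={f,w} ue=∅
  n4: def={n,w} ue={n,w}
  n5: def={a} ue={n}

Liveness:
  n0 li=∅ lo={n,w}
  n1 li=∅ lo=∅
  n2 li={n,w} lo={n,w}
  n3 li=∅ lo=∅
  n4 li={n,w} lo={n}
  n5 li={n} lo=∅

live-out(n2) = ["n", "w"]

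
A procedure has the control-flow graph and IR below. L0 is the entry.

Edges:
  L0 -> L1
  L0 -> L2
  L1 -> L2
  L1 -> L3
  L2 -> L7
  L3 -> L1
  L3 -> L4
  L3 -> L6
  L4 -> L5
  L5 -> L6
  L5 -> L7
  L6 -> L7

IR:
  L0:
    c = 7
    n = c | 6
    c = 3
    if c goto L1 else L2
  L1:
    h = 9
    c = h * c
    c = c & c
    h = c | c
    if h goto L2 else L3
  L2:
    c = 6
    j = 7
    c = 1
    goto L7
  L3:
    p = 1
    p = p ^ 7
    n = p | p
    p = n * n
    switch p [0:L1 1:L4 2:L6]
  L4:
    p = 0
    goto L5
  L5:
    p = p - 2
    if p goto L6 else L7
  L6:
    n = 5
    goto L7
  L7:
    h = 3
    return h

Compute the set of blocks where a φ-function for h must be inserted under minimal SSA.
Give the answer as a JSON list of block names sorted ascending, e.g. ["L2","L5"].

idom tree: L1←L0 L2←L0 L3←L1 L4←L3 L5←L4 L6←L3 L7←L0
Dom at joins:
  L1: preds {L0,L3}: {L0} ∩ {L0,L1,L3} = {L0}; idom=L0
  L2: preds {L0,L1}: {L0} ∩ {L0,L1} = {L0}; idom=L0
  L6: preds {L3,L5}: {L0,L1,L3} ∩ {L0,L1,L3,L4,L5} = {L0,L1,L3}; idom=L3
  L7: preds {L2,L5,L6}: {L0,L2} ∩ {L0,L1,L3,L4,L5} ∩ {L0,L1,L3,L6} = {L0}; idom=L0

Frontier:
  join L1 pred L0: · stop@L0
  join L1 pred L3: L3→L1 stop@L0
  join L2 pred L0: · stop@L0
  join L2 pred L1: L1 stop@L0
  join L6 pred L3: · stop@L3
  join L6 pred L5: L5→L4 stop@L3
  join L7 pred L2: L2 stop@L0
  join L7 pred L5: L5→L4→L3→L1 stop@L0
  join L7 pred L6: L6→L3→L1 stop@L0
  L0 → ∅
  L1 → {L1,L2,L7}
  L2 → {L7}
  L3 → {L1,L7}
  L4 → {L6,L7}
  L5 → {L6,L7}
  L6 → {L7}
  L7 → ∅

φ for h: defs {L1,L7}
  DF⁺ = {L1,L2,L7}

Answer: ["L1", "L2", "L7"]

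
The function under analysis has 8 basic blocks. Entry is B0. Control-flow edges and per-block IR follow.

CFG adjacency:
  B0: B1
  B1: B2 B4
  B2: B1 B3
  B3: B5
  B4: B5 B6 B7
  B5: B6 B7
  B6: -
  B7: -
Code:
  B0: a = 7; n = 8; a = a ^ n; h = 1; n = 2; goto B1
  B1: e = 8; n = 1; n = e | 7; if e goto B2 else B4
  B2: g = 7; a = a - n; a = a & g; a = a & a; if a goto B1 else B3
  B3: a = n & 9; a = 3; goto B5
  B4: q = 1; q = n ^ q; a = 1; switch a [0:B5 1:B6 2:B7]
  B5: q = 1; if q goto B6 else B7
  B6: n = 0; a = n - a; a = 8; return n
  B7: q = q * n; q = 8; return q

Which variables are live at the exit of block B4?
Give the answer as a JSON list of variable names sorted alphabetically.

Block summaries:
  B0: def={a,h,n} ue=∅
  B1: def={e,n} ue=∅
  B2: def={a,g} ue={a,n}
  B3: def={a} ue={n}
  B4: def={a,q} ue={n}
  B5: def={q} ue=∅
  B6: def={a,n} ue={a}
  B7: def={q} ue={n,q}

Backward fixpoint:
  live B0: ∅→{a}
  live B1: {a}→{a,n}
  live B2: {a,n}→{a,n}
  live B3: {n}→{a,n}
  live B4: {n}→{a,n,q}
  live B5: {a,n}→{a,n,q}
  live B6: {a}→∅
  live B7: {n,q}→∅

live-out(B4) = ["a", "n", "q"]

Answer: ["a", "n", "q"]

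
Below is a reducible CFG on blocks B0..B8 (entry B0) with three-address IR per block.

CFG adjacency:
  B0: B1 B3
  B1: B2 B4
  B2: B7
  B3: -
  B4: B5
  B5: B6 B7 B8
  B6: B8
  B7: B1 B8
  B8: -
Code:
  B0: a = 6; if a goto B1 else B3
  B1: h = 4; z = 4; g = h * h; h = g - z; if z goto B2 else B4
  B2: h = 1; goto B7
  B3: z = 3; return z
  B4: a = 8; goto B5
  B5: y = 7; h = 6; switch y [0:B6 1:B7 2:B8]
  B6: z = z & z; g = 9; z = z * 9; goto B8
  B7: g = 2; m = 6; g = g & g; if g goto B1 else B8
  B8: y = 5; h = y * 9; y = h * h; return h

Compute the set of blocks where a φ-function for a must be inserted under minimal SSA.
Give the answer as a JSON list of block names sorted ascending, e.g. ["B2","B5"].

Answer: ["B1", "B7", "B8"]

Derivation:
idom tree: B1←B0 B2←B1 B3←B0 B4←B1 B5←B4 B6←B5 B7←B1 B8←B1
Dom∩ at merges:
  B1: preds {B0,B7}: {B0} ∩ {B0,B1,B7} = {B0}; idom=B0
  B7: preds {B2,B5}: {B0,B1,B2} ∩ {B0,B1,B4,B5} = {B0,B1}; idom=B1
  B8: preds {B5,B6,B7}: {B0,B1,B4,B5} ∩ {B0,B1,B4,B5,B6} ∩ {B0,B1,B7} = {B0,B1}; idom=B1

DF walk-up:
  join B1 pred B0: · stop@B0
  join B1 pred B7: B7→B1 stop@B0
  join B7 pred B2: B2 stop@B1
  join B7 pred B5: B5→B4 stop@B1
  join B8 pred B5: B5→B4 stop@B1
  join B8 pred B6: B6→B5→B4 stop@B1
  join B8 pred B7: B7 stop@B1
  B0: DF=∅
  B1: DF={B1}
  B2: DF={B7}
  B3: DF=∅
  B4: DF={B7,B8}
  B5: DF={B7,B8}
  B6: DF={B8}
  B7: DF={B1,B8}
  B8: DF=∅

φ for a: defs {B0,B4}
  DF⁺ = {B1,B7,B8}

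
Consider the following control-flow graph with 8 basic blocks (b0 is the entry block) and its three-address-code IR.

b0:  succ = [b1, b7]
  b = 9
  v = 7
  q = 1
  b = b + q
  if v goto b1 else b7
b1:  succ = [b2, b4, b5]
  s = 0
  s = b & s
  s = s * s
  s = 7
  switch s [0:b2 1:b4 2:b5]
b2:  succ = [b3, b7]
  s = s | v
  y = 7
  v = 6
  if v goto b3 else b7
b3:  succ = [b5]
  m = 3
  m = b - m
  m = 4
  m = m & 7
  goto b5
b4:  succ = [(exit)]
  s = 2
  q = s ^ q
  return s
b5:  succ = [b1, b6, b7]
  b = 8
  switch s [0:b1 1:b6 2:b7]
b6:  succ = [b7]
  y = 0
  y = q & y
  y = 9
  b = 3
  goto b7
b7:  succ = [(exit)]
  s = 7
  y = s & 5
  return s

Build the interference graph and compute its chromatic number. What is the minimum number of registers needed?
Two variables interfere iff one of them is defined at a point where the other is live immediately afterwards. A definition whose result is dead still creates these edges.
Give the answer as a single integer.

Answer: 5

Working:
def/use:
  b0: def={b,q,v} ue=∅
  b1: def={s} ue={b}
  b2: def={s,v,y} ue={s,v}
  b3: def={m} ue={b}
  b4: def={q,s} ue={q}
  b5: def={b} ue={s}
  b6: def={b,y} ue={q}
  b7: def={s,y} ue=∅

Liveness:
  live b0: ∅→{b,q,v}
  live b1: {b,q,v}→{b,q,s,v}
  live b2: {b,q,s,v}→{b,q,s,v}
  live b3: {b,q,s,v}→{q,s,v}
  live b4: {q}→∅
  live b5: {q,s,v}→{b,q,v}
  live b6: {q}→∅
  live b7: ∅→∅

Interference:
  b — {m,q,s,v,y}
  m — {b,q,s,v}
  q — {b,m,s,v,y}
  s — {b,m,q,v,y}
  v — {b,m,q,s}
  y — {b,q,s}

Chromatic number:
  clique {b,m,q,s,v} ⇒ need ≥ 5
  5-colouring: R0={b}  R1={q}  R2={s}  R3={m,y}  R4={v}
  χ = 5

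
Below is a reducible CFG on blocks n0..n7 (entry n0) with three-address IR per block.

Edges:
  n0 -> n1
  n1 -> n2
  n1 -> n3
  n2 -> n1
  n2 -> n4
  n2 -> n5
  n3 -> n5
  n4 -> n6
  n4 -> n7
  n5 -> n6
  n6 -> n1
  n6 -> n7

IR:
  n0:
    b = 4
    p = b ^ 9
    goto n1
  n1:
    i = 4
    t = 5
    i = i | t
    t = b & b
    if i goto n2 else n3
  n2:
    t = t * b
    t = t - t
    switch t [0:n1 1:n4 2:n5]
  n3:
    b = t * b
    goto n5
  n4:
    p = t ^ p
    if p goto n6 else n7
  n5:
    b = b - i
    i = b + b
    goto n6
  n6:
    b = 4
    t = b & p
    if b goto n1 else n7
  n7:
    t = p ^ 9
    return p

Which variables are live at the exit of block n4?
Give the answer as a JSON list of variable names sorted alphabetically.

Block summaries:
  n0 def {b,p} use ∅
  n1 def {i,t} use {b}
  n2 def {t} use {b,t}
  n3 def {b} use {b,t}
  n4 def {p} use {p,t}
  n5 def {b,i} use {b,i}
  n6 def {b,t} use {p}
  n7 def {t} use {p}

Liveness:
  n0: in=∅ out={b,p}
  n1: in={b,p} out={b,i,p,t}
  n2: in={b,i,p,t} out={b,i,p,t}
  n3: in={b,i,p,t} out={b,i,p}
  n4: in={p,t} out={p}
  n5: in={b,i,p} out={p}
  n6: in={p} out={b,p}
  n7: in={p} out=∅

live-out(n4) = ["p"]

Answer: ["p"]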